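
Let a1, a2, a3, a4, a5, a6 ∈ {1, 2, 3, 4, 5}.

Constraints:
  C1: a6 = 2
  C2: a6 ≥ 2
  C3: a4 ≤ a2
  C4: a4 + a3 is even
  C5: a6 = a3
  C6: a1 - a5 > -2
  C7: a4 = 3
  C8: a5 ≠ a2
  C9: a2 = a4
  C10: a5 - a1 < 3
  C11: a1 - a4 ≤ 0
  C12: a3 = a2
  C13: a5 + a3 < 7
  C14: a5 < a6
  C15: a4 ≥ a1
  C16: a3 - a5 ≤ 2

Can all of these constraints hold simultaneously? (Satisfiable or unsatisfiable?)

Constraint 1 fixes a6 = 2 and constraint 7 fixes a4 = 3. Constraints 5, 9, and 12 give a6 = a3 = a2 = a4, so a6 = a4. But 2 ≠ 3 — contradiction.

Unsatisfiable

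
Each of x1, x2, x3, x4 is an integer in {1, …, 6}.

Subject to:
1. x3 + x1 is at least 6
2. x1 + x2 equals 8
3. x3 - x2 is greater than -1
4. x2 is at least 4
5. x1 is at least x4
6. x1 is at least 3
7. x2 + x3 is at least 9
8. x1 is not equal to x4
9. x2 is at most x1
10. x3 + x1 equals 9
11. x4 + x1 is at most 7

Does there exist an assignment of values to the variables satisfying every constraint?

Satisfiable

Try x1 = 4, x2 = 4, x3 = 5, x4 = 1.
Check constraint 1: x3 + x1 = 9; constraint 2: x1 + x2 = 8; constraint 3: x3 - x2 = 1. The remaining constraints are straightforward to verify.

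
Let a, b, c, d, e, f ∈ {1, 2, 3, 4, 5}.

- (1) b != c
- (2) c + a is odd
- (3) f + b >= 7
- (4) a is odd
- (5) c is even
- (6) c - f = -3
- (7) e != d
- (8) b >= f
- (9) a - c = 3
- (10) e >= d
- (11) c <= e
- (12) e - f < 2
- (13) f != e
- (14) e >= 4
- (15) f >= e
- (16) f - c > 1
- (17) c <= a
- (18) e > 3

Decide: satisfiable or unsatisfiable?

Satisfiable

Take a = 5, b = 5, c = 2, d = 1, e = 4, f = 5. Then constraint 3: f + b = 10; constraint 6: c - f = -3, and every other listed constraint is also met.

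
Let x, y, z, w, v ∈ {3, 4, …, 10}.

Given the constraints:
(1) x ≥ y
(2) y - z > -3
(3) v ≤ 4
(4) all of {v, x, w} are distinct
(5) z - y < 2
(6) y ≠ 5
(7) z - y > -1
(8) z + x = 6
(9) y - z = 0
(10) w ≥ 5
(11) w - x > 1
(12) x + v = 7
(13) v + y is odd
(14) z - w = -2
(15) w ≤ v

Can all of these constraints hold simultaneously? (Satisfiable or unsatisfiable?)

From constraint 10: w ≥ 5. From constraints 3 and 15: w ≤ v and v ≤ 4, so w ≤ 4. But 4 < 5, so no value of w works.

Unsatisfiable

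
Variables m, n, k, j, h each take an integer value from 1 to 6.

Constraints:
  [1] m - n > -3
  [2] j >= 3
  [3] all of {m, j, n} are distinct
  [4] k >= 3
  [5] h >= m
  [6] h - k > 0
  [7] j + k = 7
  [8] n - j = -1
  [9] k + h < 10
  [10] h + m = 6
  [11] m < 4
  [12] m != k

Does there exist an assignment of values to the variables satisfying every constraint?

The assignment m = 1, n = 3, k = 3, j = 4, h = 5 works:
  constraint 1 holds since m - n = -2.
  constraint 6 holds since h - k = 2.
The rest check out directly.

Satisfiable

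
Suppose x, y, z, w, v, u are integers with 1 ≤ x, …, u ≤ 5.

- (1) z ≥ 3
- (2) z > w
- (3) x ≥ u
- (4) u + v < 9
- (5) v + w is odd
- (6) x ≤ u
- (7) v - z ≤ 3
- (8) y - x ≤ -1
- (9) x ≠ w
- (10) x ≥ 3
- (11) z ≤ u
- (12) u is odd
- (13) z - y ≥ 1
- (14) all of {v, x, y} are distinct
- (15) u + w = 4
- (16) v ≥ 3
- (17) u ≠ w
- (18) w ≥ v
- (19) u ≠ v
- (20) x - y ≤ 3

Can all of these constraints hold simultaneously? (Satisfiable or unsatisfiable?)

Unsatisfiable

From constraints 6 and 10: u ≥ x ≥ 3. From constraints 16 and 18: w ≥ v ≥ 3. Hence u + w ≥ 6. But constraint 15 requires u + w = 4, and 4 < 6. Contradiction.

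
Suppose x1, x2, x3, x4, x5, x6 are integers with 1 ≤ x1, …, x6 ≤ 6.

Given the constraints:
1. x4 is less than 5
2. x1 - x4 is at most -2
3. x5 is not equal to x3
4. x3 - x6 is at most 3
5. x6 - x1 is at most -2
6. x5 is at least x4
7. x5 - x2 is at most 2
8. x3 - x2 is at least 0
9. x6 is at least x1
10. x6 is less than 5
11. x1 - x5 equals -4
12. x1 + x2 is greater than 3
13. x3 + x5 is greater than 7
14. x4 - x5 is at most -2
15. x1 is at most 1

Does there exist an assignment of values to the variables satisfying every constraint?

Constraints 2, 4, 5, 7, 8, and 14 give x1 − x6 ≥ 2, x6 − x3 ≥ -3, x3 − x2 ≥ 0, x2 − x5 ≥ -2, x5 − x4 ≥ 2, x4 − x1 ≥ 2.
Adding all 6 inequalities: the left sides telescope to 0, and the right sides sum to 2 + (-3) + 0 + (-2) + 2 + 2 = 1. So 0 ≥ 1, which is false.

Unsatisfiable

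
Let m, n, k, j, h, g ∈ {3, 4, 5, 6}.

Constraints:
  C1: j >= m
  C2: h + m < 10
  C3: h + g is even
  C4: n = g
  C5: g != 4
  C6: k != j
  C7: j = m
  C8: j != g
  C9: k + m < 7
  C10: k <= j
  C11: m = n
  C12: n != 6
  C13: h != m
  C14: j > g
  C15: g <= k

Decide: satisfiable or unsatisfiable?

From constraints 4, 7, and 11, j = m = n = g, so j = g. But constraint 8 says j ≠ g. Contradiction.

Unsatisfiable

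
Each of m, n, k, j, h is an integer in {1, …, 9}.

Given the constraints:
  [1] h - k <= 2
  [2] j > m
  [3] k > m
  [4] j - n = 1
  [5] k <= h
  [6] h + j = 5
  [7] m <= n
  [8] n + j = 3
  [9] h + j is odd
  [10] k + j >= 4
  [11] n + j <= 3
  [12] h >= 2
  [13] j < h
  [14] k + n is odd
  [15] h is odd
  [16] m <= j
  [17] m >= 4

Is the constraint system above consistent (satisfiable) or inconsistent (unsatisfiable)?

From constraint 12: h ≥ 2. From constraints 16 and 17: j ≥ m ≥ 4. Hence h + j ≥ 6. But constraint 6 requires h + j = 5, and 5 < 6. Contradiction.

Unsatisfiable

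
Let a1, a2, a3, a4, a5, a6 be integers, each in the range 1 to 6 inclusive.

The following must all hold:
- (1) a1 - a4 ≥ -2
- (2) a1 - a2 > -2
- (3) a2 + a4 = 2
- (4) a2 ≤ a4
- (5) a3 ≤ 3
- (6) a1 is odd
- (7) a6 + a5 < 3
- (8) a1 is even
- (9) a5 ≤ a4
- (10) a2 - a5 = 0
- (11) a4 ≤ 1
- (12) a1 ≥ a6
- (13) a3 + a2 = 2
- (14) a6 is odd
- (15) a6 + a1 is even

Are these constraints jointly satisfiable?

Unsatisfiable

Constraint 14 makes a6 odd and constraint 8 makes a1 even, so a6 + a1 must be odd. Constraint 15 says a6 + a1 is even — contradiction.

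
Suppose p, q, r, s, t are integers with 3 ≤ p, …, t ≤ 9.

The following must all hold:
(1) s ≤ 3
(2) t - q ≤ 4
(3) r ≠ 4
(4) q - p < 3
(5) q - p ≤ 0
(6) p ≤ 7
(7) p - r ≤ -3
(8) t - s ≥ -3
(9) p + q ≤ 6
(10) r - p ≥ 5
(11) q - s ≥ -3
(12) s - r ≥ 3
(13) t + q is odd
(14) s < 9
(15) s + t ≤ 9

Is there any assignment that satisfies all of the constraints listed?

Constraints 2, 5, 8, 10, and 12 give r − p ≥ 5, p − q ≥ 0, q − t ≥ -4, t − s ≥ -3, s − r ≥ 3.
Adding all 5 inequalities: the left sides telescope to 0, and the right sides sum to 5 + 0 + (-4) + (-3) + 3 = 1. So 0 ≥ 1, which is false.

Unsatisfiable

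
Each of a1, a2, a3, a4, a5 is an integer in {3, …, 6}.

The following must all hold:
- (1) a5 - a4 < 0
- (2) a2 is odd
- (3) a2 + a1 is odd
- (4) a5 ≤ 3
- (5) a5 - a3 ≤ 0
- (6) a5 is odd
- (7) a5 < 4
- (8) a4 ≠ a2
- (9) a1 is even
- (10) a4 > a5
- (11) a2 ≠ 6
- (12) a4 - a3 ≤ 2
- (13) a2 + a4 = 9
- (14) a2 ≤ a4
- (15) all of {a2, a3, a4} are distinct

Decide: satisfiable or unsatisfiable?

Satisfiable

Setting (a1, a2, a3, a4, a5) = (6, 3, 4, 6, 3) satisfies everything: constraint 1: a5 - a4 = -3; constraint 5: a5 - a3 = -1, and the others follow.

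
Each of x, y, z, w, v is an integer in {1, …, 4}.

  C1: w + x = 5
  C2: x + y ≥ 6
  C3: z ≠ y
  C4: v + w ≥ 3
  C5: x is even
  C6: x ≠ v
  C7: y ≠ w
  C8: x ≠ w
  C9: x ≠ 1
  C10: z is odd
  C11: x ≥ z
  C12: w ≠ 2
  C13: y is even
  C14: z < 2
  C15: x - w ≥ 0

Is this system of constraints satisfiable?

Satisfiable

Try x = 4, y = 4, z = 1, w = 1, v = 3.
Check constraint 1: w + x = 5; constraint 2: x + y = 8; constraint 4: v + w = 4. The remaining constraints are straightforward to verify.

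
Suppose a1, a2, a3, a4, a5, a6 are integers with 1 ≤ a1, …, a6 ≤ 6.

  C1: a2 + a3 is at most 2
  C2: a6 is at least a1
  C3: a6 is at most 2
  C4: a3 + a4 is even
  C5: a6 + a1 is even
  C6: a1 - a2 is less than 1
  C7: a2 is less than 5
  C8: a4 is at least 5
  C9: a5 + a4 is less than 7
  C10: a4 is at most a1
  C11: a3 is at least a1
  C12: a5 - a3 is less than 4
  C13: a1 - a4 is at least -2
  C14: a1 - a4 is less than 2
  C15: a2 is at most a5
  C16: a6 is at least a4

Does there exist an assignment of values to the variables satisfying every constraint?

From constraints 8 and 10: a1 ≥ a4 and a4 ≥ 5, so a1 ≥ 5. From constraints 2 and 3: a1 ≤ a6 and a6 ≤ 2, so a1 ≤ 2. But 2 < 5, so no value of a1 works.

Unsatisfiable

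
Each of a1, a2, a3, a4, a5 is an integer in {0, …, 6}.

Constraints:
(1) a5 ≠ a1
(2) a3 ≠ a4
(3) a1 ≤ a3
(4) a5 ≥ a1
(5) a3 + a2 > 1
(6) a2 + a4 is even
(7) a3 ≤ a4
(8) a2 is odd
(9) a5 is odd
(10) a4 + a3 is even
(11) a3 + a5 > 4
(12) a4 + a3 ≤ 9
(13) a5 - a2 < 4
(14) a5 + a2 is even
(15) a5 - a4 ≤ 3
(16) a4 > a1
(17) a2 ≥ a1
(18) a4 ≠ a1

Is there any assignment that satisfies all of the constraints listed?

Satisfiable

One satisfying assignment is a1 = 0, a2 = 3, a3 = 1, a4 = 5, a5 = 5.
For the less obvious constraints — constraint 5: a3 + a2 = 4; constraint 11: a3 + a5 = 6 — and the others hold by inspection.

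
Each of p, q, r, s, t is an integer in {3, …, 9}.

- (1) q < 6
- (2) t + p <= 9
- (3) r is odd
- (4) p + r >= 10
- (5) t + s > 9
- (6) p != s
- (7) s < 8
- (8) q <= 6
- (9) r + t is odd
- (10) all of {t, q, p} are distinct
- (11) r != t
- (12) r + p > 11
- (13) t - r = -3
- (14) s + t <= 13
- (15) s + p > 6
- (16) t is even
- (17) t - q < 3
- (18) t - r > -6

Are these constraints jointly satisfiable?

The assignment p = 3, q = 5, r = 9, s = 5, t = 6 works:
  constraint 2 holds since t + p = 9.
  constraint 4 holds since p + r = 12.
The rest check out directly.

Satisfiable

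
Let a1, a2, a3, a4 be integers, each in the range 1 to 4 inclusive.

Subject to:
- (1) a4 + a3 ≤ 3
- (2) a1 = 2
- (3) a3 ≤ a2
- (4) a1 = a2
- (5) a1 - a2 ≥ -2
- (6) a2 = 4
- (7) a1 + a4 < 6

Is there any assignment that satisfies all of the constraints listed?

Constraint 2 fixes a1 = 2 and constraint 6 fixes a2 = 4, but constraint 4 requires a1 = a2. Since 2 ≠ 4, contradiction.

Unsatisfiable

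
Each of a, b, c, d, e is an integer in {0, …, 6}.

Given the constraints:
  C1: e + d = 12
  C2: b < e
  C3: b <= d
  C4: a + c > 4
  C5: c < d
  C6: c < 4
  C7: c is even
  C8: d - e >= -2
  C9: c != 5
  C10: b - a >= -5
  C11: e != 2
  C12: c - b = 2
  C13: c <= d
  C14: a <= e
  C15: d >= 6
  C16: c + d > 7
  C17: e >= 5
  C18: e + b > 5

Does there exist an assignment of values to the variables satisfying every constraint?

Take a = 3, b = 0, c = 2, d = 6, e = 6. Then constraint 1: e + d = 12; constraint 4: a + c = 5, and every other listed constraint is also met.

Satisfiable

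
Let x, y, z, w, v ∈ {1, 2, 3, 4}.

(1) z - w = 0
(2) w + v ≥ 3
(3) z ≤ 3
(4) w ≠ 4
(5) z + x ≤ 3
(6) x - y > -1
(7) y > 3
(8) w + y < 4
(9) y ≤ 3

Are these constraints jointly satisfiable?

From constraint 7: y ≥ 4. From constraint 9: y ≤ 3. But 3 < 4, so no value of y works.

Unsatisfiable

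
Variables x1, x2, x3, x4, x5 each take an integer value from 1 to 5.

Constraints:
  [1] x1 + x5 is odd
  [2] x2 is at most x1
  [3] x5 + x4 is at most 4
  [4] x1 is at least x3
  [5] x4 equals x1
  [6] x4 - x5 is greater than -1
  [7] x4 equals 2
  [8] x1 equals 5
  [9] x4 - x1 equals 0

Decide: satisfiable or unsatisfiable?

Constraint 7 fixes x4 = 2 and constraint 8 fixes x1 = 5, but constraint 5 requires x4 = x1. Since 2 ≠ 5, contradiction.

Unsatisfiable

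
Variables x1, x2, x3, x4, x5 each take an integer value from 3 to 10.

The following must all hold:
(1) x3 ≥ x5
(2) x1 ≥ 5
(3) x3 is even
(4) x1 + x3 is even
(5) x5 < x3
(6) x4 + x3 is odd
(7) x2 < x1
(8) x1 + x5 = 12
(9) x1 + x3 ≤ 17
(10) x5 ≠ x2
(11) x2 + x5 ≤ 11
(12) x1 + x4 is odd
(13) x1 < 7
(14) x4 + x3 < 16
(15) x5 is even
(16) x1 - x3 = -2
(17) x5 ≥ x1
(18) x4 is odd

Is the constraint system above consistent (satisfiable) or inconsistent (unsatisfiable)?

Satisfiable

Setting (x1, x2, x3, x4, x5) = (6, 5, 8, 7, 6) satisfies everything: constraint 8: x1 + x5 = 12; constraint 9: x1 + x3 = 14; constraint 11: x2 + x5 = 11, and the others follow.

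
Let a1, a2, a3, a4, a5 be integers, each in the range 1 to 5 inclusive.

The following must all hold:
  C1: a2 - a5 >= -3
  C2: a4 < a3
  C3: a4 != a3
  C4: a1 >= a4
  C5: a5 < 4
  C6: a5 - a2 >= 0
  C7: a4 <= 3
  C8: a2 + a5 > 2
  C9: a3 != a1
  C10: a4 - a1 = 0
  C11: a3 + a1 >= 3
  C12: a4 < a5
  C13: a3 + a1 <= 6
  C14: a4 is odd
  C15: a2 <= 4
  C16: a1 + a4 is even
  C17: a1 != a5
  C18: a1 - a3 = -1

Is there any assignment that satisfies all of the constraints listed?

Setting (a1, a2, a3, a4, a5) = (1, 1, 2, 1, 3) satisfies everything: constraint 1: a2 - a5 = -2; constraint 6: a5 - a2 = 2; constraint 8: a2 + a5 = 4, and the others follow.

Satisfiable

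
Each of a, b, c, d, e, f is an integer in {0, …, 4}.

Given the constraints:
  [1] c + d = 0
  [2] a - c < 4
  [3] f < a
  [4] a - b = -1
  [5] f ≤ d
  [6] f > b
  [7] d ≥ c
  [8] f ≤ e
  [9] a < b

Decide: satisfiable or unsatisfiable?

Unsatisfiable

Constraints 3, 6, and 9 give f < a, a < b, b < f. Chaining: f < a < b < f, which forces f < f — impossible.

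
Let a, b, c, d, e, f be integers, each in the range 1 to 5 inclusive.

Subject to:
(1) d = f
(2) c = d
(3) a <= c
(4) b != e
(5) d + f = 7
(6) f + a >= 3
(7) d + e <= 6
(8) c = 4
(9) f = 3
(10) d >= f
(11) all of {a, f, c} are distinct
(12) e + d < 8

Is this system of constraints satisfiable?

Unsatisfiable

Constraint 8 fixes c = 4 and constraint 9 fixes f = 3. Constraints 1 and 2 give c = d = f, so c = f. But 4 ≠ 3 — contradiction.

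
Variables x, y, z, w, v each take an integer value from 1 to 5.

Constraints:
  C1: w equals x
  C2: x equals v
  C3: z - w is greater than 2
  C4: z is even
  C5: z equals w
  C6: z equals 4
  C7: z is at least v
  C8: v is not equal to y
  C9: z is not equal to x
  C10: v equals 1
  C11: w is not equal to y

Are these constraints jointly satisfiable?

Unsatisfiable

Constraint 6 fixes z = 4 and constraint 10 fixes v = 1. Constraints 1, 2, and 5 give z = w = x = v, so z = v. But 4 ≠ 1 — contradiction.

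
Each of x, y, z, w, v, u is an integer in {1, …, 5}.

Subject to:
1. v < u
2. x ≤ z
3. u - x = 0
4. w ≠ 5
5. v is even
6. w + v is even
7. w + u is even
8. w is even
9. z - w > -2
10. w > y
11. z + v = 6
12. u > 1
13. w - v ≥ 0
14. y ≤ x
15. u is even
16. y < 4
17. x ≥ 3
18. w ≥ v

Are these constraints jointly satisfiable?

Satisfiable

The assignment x = 4, y = 2, z = 4, w = 4, v = 2, u = 4 works:
  constraint 3 holds since u - x = 0.
  constraint 9 holds since z - w = 0.
The rest check out directly.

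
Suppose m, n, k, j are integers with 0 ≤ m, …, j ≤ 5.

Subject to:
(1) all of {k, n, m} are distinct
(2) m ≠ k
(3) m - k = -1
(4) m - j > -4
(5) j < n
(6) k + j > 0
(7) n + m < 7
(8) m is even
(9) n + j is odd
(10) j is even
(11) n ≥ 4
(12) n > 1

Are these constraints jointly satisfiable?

Take m = 0, n = 5, k = 1, j = 2. Then constraint 3: m - k = -1; constraint 4: m - j = -2, and every other listed constraint is also met.

Satisfiable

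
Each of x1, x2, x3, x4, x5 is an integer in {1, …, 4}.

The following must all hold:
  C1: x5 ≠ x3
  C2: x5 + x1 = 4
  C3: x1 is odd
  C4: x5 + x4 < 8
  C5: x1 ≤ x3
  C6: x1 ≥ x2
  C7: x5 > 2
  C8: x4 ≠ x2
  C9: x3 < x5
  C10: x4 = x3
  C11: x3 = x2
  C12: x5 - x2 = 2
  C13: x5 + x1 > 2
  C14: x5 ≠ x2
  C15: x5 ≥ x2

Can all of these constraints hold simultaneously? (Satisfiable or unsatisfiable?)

Unsatisfiable

From constraints 10 and 11, x4 = x3 = x2, so x4 = x2. But constraint 8 says x4 ≠ x2. Contradiction.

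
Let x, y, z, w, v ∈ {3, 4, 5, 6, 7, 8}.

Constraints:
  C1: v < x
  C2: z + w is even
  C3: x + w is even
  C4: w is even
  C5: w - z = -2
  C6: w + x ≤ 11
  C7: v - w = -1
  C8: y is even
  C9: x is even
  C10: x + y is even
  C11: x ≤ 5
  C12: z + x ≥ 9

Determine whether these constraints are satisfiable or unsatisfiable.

The assignment x = 4, y = 8, z = 6, w = 4, v = 3 works:
  constraint 5 holds since w - z = -2.
  constraint 6 holds since w + x = 8.
  constraint 7 holds since v - w = -1.
The rest check out directly.

Satisfiable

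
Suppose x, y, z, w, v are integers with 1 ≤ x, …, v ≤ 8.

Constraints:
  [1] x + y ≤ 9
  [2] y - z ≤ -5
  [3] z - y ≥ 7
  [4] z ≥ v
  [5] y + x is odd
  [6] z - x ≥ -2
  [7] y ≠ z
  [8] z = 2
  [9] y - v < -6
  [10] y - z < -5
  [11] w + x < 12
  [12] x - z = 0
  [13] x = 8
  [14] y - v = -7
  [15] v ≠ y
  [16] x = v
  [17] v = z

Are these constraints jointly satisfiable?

Unsatisfiable

Constraint 13 fixes x = 8 and constraint 8 fixes z = 2. Constraints 16 and 17 give x = v = z, so x = z. But 8 ≠ 2 — contradiction.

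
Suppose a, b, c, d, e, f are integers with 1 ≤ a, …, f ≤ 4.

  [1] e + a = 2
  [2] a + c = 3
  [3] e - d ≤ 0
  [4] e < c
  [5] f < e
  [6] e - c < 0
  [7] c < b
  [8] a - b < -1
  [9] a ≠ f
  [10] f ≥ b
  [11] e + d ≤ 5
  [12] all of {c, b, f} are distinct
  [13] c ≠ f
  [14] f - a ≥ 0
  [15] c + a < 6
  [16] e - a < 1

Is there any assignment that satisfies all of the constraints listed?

Unsatisfiable

Constraints 4, 5, 7, and 10 give f < e, e < c, c < b, b ≤ f. Chaining: f < e < c < b ≤ f, which forces f < f — impossible.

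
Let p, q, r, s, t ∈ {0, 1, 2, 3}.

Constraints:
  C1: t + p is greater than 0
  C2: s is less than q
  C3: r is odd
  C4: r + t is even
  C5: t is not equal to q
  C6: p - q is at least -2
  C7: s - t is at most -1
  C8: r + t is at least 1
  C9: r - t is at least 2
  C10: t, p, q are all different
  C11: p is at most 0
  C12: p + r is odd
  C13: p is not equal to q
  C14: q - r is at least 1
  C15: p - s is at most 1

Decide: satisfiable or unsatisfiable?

Constraints 6, 7, 9, 14, and 15 give t − s ≥ 1, s − p ≥ -1, p − q ≥ -2, q − r ≥ 1, r − t ≥ 2.
Adding all 5 inequalities: the left sides telescope to 0, and the right sides sum to 1 + (-1) + (-2) + 1 + 2 = 1. So 0 ≥ 1, which is false.

Unsatisfiable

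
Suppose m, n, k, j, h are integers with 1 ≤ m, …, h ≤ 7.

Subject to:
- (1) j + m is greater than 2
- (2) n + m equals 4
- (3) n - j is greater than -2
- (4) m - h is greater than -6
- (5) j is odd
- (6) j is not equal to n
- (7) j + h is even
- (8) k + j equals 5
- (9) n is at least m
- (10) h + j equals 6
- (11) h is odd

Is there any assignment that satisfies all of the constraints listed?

Satisfiable

Take m = 2, n = 2, k = 4, j = 1, h = 5. Then constraint 1: j + m = 3; constraint 2: n + m = 4; constraint 3: n - j = 1, and every other listed constraint is also met.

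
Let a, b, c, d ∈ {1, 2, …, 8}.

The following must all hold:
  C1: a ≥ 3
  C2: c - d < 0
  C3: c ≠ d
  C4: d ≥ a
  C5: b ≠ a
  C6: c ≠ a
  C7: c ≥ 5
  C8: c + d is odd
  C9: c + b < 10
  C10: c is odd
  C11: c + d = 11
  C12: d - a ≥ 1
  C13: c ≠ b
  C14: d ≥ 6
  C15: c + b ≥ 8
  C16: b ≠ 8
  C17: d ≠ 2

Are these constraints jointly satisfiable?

Satisfiable

The assignment a = 4, b = 3, c = 5, d = 6 works:
  constraint 2 holds since c - d = -1.
  constraint 9 holds since c + b = 8.
  constraint 11 holds since c + d = 11.
The rest check out directly.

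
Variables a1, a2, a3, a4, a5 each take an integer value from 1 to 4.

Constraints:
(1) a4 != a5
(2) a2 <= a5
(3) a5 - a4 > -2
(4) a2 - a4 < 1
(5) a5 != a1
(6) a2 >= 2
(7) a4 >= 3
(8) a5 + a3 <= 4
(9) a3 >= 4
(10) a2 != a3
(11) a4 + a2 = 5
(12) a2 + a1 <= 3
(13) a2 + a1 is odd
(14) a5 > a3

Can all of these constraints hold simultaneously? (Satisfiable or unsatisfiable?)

Unsatisfiable

From constraints 2 and 6: a5 ≥ a2 ≥ 2. From constraint 9: a3 ≥ 4. Hence a5 + a3 ≥ 6. But constraint 8 requires a5 + a3 ≤ 4, and 4 < 6. Contradiction.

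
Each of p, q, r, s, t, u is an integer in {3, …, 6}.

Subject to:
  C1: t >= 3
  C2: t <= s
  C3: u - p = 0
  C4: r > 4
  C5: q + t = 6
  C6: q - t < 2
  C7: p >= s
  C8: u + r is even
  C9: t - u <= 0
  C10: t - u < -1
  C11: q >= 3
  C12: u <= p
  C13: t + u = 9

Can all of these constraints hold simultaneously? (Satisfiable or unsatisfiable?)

Satisfiable

Take p = 6, q = 3, r = 6, s = 6, t = 3, u = 6. Then constraint 3: u - p = 0; constraint 5: q + t = 6; constraint 6: q - t = 0, and every other listed constraint is also met.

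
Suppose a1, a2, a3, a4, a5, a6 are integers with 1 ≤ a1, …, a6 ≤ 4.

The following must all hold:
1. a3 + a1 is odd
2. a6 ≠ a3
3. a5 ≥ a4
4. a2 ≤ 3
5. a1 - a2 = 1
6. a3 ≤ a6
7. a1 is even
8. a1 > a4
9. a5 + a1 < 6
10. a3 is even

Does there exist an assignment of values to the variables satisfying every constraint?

Unsatisfiable

Constraint 10 makes a3 even and constraint 7 makes a1 even, so a3 + a1 must be even. Constraint 1 says a3 + a1 is odd — contradiction.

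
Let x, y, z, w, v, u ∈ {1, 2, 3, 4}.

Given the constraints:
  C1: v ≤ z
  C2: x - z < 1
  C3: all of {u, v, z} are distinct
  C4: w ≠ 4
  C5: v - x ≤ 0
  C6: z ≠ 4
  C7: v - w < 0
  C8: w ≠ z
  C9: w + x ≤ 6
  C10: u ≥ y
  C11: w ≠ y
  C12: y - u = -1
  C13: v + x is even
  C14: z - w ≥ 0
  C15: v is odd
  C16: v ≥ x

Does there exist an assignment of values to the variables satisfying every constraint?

Satisfiable

Try x = 1, y = 1, z = 3, w = 2, v = 1, u = 2.
Check constraint 2: x - z = -2; constraint 5: v - x = 0; constraint 7: v - w = -1. The remaining constraints are straightforward to verify.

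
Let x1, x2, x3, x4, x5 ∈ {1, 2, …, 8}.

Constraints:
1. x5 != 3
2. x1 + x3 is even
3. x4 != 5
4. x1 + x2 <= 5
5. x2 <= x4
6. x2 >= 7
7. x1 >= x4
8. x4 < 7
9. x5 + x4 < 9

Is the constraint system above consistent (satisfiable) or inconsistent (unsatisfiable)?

From constraints 5 and 6: x4 ≥ x2 and x2 ≥ 7, so x4 ≥ 7. From constraint 8: x4 ≤ 6. But 6 < 7, so no value of x4 works.

Unsatisfiable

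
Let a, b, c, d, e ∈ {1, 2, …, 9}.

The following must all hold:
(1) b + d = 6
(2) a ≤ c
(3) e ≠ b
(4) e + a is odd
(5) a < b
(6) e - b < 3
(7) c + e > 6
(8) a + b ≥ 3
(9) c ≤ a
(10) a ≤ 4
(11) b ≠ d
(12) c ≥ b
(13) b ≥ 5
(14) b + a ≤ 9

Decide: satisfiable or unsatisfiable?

Unsatisfiable

From constraints 12 and 13: c ≥ b and b ≥ 5, so c ≥ 5. From constraints 9 and 10: c ≤ a and a ≤ 4, so c ≤ 4. But 4 < 5, so no value of c works.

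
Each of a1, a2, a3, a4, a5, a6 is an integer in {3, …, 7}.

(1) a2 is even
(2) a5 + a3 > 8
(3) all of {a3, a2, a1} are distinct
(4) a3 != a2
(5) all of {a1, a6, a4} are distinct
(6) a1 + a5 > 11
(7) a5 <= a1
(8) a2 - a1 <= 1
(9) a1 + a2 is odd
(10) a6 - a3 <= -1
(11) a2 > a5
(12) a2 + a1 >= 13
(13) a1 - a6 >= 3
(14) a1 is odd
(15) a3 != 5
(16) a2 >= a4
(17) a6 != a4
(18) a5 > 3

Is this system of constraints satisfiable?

Try a1 = 7, a2 = 6, a3 = 4, a4 = 5, a5 = 5, a6 = 3.
Check constraint 2: a5 + a3 = 9; constraint 6: a1 + a5 = 12. The remaining constraints are straightforward to verify.

Satisfiable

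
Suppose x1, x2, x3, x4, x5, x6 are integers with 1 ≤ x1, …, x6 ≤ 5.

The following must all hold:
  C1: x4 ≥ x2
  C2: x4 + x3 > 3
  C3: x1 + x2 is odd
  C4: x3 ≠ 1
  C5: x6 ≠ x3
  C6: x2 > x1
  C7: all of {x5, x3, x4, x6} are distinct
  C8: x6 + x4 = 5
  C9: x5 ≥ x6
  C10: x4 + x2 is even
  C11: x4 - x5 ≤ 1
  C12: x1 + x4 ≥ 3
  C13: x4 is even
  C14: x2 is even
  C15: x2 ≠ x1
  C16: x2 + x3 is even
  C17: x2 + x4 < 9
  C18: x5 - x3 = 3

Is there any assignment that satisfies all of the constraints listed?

One satisfying assignment is x1 = 1, x2 = 2, x3 = 2, x4 = 4, x5 = 5, x6 = 1.
For the less obvious constraints — constraint 2: x4 + x3 = 6; constraint 8: x6 + x4 = 5; constraint 11: x4 - x5 = -1 — and the others hold by inspection.

Satisfiable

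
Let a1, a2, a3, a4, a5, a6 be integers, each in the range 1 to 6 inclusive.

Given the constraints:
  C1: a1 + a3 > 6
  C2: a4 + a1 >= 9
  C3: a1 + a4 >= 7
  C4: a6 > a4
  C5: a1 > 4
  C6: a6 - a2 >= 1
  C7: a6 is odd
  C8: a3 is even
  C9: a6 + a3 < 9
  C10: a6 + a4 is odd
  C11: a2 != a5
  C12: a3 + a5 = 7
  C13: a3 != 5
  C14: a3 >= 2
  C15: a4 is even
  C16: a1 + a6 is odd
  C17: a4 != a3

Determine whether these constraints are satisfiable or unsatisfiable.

Satisfiable

The assignment a1 = 6, a2 = 2, a3 = 2, a4 = 4, a5 = 5, a6 = 5 works:
  constraint 1 holds since a1 + a3 = 8.
  constraint 2 holds since a4 + a1 = 10.
  constraint 3 holds since a1 + a4 = 10.
The rest check out directly.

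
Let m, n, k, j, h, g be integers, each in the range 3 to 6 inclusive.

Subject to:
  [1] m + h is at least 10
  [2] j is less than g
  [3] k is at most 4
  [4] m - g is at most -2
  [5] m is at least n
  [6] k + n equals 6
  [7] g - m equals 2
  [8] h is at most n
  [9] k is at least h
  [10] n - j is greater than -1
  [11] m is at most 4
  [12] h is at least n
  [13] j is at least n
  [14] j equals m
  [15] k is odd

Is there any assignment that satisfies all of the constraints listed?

Unsatisfiable

From constraint 11: m ≤ 4. From constraints 3 and 9: h ≤ k ≤ 4. Hence m + h ≤ 8. But constraint 1 requires m + h ≥ 10, and 10 > 8. Contradiction.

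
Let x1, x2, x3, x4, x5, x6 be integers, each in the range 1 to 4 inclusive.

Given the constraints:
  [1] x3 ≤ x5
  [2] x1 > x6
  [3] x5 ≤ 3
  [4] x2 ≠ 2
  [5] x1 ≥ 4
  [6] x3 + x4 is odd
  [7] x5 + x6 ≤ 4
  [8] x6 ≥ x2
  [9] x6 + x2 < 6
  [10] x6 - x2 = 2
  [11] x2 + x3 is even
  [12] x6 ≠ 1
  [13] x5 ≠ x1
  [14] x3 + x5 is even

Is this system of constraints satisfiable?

Setting (x1, x2, x3, x4, x5, x6) = (4, 1, 1, 4, 1, 3) satisfies everything: constraint 7: x5 + x6 = 4; constraint 9: x6 + x2 = 4; constraint 10: x6 - x2 = 2, and the others follow.

Satisfiable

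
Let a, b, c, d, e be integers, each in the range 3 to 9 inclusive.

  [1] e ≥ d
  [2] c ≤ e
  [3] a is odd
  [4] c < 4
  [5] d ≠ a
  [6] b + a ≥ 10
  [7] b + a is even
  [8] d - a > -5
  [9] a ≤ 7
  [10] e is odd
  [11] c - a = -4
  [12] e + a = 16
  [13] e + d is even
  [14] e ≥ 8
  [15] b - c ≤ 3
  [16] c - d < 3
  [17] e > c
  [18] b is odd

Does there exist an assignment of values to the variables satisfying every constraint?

Satisfiable

Try a = 7, b = 3, c = 3, d = 3, e = 9.
Check constraint 6: b + a = 10; constraint 8: d - a = -4. The remaining constraints are straightforward to verify.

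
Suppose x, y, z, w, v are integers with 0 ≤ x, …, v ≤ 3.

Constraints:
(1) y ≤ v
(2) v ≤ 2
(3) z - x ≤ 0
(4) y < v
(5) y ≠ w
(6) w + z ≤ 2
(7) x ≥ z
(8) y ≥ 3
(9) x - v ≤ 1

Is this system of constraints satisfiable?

From constraints 1 and 8: v ≥ y and y ≥ 3, so v ≥ 3. From constraint 2: v ≤ 2. But 2 < 3, so no value of v works.

Unsatisfiable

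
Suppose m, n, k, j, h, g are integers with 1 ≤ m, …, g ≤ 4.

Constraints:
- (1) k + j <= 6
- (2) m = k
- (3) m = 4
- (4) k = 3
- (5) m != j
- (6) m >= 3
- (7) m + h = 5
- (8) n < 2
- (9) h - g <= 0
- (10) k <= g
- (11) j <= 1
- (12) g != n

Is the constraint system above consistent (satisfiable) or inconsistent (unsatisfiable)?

Unsatisfiable

Constraint 3 fixes m = 4 and constraint 4 fixes k = 3, but constraint 2 requires m = k. Since 4 ≠ 3, contradiction.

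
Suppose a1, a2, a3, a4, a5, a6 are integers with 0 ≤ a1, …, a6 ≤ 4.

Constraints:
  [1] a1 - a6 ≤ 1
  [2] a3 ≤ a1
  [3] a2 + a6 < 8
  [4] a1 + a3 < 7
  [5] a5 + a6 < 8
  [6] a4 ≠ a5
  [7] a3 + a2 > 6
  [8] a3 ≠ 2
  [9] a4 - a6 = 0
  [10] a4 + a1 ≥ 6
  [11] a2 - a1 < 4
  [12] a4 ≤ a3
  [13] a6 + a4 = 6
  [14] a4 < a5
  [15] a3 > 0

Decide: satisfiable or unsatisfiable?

The assignment a1 = 3, a2 = 4, a3 = 3, a4 = 3, a5 = 4, a6 = 3 works:
  constraint 1 holds since a1 - a6 = 0.
  constraint 3 holds since a2 + a6 = 7.
The rest check out directly.

Satisfiable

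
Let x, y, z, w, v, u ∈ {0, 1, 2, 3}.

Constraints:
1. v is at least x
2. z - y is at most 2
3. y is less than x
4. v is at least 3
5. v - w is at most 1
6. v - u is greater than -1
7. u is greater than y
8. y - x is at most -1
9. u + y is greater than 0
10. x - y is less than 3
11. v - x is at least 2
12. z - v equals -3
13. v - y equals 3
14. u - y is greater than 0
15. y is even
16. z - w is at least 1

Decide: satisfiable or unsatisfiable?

Unsatisfiable

Constraints 2, 5, 8, 11, and 16 give w − v ≥ -1, v − x ≥ 2, x − y ≥ 1, y − z ≥ -2, z − w ≥ 1.
Adding all 5 inequalities: the left sides telescope to 0, and the right sides sum to (-1) + 2 + 1 + (-2) + 1 = 1. So 0 ≥ 1, which is false.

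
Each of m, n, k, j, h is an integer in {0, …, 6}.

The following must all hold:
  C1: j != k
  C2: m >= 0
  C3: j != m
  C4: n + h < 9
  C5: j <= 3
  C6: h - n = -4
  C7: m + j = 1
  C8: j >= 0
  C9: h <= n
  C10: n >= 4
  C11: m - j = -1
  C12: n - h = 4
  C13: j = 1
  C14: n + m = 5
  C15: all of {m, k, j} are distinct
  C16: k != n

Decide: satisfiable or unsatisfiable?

Satisfiable

One satisfying assignment is m = 0, n = 5, k = 4, j = 1, h = 1.
For the less obvious constraints — constraint 4: n + h = 6; constraint 6: h - n = -4; constraint 7: m + j = 1 — and the others hold by inspection.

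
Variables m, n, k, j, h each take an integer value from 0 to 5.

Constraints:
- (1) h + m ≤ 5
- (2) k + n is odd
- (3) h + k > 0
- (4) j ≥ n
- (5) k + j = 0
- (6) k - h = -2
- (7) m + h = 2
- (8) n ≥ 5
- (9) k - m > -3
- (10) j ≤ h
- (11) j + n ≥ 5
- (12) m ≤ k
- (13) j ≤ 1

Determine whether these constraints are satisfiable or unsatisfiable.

From constraints 4 and 8: j ≥ n and n ≥ 5, so j ≥ 5. From constraint 13: j ≤ 1. But 1 < 5, so no value of j works.

Unsatisfiable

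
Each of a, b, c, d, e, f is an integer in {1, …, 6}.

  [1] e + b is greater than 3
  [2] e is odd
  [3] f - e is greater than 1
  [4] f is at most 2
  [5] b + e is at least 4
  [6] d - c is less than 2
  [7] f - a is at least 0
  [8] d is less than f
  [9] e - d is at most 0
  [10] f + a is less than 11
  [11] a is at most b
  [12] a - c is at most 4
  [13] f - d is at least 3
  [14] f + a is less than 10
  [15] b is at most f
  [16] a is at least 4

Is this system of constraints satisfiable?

From constraints 11 and 16: b ≥ a and a ≥ 4, so b ≥ 4. From constraints 4 and 15: b ≤ f and f ≤ 2, so b ≤ 2. But 2 < 4, so no value of b works.

Unsatisfiable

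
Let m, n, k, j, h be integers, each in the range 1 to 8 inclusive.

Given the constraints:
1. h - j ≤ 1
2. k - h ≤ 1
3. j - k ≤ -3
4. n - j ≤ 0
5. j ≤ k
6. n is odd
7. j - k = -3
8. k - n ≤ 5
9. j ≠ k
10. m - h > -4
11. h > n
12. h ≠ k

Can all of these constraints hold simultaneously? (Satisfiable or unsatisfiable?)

Unsatisfiable

Constraints 1, 2, and 3 give h − k ≥ -1, k − j ≥ 3, j − h ≥ -1.
Adding all 3 inequalities: the left sides telescope to 0, and the right sides sum to (-1) + 3 + (-1) = 1. So 0 ≥ 1, which is false.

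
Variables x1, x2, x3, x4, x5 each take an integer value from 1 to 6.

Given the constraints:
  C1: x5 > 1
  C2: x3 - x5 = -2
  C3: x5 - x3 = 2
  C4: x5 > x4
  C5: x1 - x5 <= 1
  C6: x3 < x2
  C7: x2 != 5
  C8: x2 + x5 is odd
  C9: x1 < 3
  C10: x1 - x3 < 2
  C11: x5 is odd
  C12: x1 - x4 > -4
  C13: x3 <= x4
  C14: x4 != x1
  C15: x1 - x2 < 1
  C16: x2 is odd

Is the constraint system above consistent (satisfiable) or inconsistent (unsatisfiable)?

Constraint 16 makes x2 odd and constraint 11 makes x5 odd, so x2 + x5 must be even. Constraint 8 says x2 + x5 is odd — contradiction.

Unsatisfiable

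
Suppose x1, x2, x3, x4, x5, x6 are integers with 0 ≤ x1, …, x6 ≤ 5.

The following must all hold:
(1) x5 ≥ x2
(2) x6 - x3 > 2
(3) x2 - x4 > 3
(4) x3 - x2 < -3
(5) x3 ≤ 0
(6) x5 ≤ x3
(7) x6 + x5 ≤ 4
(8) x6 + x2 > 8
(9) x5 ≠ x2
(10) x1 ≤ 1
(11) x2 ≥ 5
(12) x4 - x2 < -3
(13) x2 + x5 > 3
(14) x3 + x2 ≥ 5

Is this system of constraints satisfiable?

Unsatisfiable

From constraints 1 and 11: x5 ≥ x2 and x2 ≥ 5, so x5 ≥ 5. From constraints 5 and 6: x5 ≤ x3 and x3 ≤ 0, so x5 ≤ 0. But 0 < 5, so no value of x5 works.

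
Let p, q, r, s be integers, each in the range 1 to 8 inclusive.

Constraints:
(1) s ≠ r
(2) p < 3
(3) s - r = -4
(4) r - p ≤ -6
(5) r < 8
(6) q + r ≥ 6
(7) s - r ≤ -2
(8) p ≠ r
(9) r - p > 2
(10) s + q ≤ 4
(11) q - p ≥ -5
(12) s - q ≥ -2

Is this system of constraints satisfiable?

Constraints 4, 7, 11, and 12 give r − s ≥ 2, s − q ≥ -2, q − p ≥ -5, p − r ≥ 6.
Adding all 4 inequalities: the left sides telescope to 0, and the right sides sum to 2 + (-2) + (-5) + 6 = 1. So 0 ≥ 1, which is false.

Unsatisfiable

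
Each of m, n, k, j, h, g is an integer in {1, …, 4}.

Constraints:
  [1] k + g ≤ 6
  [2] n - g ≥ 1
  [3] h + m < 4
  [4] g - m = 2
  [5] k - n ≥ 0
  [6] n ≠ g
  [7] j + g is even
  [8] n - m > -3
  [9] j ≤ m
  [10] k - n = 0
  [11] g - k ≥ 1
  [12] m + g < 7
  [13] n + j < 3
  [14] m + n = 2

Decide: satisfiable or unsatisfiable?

Unsatisfiable

Constraints 2, 5, and 11 give g − k ≥ 1, k − n ≥ 0, n − g ≥ 1.
Adding all 3 inequalities: the left sides telescope to 0, and the right sides sum to 1 + 0 + 1 = 2. So 0 ≥ 2, which is false.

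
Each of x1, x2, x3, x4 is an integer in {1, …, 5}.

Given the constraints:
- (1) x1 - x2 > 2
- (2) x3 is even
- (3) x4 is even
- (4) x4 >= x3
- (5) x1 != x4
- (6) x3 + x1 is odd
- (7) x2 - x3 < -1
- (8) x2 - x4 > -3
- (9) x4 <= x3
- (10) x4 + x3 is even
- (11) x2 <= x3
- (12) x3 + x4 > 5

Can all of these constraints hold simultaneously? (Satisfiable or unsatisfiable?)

Take x1 = 5, x2 = 2, x3 = 4, x4 = 4. Then constraint 1: x1 - x2 = 3; constraint 7: x2 - x3 = -2; constraint 8: x2 - x4 = -2, and every other listed constraint is also met.

Satisfiable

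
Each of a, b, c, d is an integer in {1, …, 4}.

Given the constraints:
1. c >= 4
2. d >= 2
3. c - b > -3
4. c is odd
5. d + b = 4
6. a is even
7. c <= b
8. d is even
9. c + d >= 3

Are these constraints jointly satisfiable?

Unsatisfiable

From constraint 2: d ≥ 2. From constraints 1 and 7: b ≥ c ≥ 4. Hence d + b ≥ 6. But constraint 5 requires d + b = 4, and 4 < 6. Contradiction.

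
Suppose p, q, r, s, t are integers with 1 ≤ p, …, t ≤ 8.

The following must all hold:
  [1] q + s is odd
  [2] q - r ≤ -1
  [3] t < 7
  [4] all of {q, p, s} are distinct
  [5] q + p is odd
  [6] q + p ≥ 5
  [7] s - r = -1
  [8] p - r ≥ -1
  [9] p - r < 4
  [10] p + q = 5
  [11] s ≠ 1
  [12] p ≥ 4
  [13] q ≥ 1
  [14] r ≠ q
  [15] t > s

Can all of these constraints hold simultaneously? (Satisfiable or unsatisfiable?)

Satisfiable

One satisfying assignment is p = 4, q = 1, r = 3, s = 2, t = 3.
For the less obvious constraints — constraint 2: q - r = -2; constraint 6: q + p = 5 — and the others hold by inspection.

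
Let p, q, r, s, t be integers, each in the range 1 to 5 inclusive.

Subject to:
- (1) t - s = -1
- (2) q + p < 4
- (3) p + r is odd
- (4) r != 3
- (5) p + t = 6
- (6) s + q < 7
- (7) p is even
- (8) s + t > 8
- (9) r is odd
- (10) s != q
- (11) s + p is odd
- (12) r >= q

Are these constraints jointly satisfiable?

The assignment p = 2, q = 1, r = 1, s = 5, t = 4 works:
  constraint 1 holds since t - s = -1.
  constraint 2 holds since q + p = 3.
  constraint 5 holds since p + t = 6.
The rest check out directly.

Satisfiable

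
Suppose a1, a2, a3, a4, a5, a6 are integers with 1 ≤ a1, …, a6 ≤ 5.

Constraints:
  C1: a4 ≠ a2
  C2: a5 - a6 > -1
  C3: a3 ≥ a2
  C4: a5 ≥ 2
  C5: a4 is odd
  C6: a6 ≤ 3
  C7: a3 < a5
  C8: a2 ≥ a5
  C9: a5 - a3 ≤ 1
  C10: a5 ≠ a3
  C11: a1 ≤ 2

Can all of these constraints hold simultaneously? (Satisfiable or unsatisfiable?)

Constraints 3, 7, and 8 give a2 ≤ a3, a3 < a5, a5 ≤ a2. Chaining: a2 ≤ a3 < a5 ≤ a2, which forces a2 < a2 — impossible.

Unsatisfiable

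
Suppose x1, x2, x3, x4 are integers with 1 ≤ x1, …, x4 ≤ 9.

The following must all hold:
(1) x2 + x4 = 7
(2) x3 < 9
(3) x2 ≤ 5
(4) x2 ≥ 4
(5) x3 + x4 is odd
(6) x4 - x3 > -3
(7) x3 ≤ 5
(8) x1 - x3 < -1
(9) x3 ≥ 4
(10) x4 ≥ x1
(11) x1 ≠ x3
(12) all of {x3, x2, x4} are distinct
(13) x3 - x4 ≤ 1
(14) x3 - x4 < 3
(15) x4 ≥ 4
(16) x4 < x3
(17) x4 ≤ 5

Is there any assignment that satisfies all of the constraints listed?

Constraints 3, 4, 7, 9, 15, and 17 confine each of x3, x2, x4 to the 2 values {4, 5}.
Constraint 12 requires all 3 of them to be distinct, but only 2 values are available — impossible by the pigeonhole principle.

Unsatisfiable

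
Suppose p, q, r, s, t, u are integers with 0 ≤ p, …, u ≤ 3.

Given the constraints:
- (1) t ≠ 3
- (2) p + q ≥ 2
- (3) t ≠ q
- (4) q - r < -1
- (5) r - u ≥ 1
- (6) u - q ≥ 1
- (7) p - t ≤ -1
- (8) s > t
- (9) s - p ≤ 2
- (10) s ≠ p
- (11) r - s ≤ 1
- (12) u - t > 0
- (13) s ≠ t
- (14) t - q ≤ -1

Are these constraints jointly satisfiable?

Constraints 5, 6, 7, 9, 11, and 14 give p − s ≥ -2, s − r ≥ -1, r − u ≥ 1, u − q ≥ 1, q − t ≥ 1, t − p ≥ 1.
Adding all 6 inequalities: the left sides telescope to 0, and the right sides sum to (-2) + (-1) + 1 + 1 + 1 + 1 = 1. So 0 ≥ 1, which is false.

Unsatisfiable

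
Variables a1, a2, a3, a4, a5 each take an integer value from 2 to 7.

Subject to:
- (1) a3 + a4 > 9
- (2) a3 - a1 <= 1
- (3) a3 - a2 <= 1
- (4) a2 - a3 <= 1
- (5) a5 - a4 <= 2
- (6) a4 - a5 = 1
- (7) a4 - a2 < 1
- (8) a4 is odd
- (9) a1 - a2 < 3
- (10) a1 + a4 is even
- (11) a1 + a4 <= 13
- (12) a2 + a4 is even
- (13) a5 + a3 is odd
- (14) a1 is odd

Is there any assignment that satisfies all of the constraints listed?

Satisfiable

One satisfying assignment is a1 = 7, a2 = 7, a3 = 7, a4 = 5, a5 = 4.
For the less obvious constraints — constraint 1: a3 + a4 = 12; constraint 2: a3 - a1 = 0; constraint 3: a3 - a2 = 0 — and the others hold by inspection.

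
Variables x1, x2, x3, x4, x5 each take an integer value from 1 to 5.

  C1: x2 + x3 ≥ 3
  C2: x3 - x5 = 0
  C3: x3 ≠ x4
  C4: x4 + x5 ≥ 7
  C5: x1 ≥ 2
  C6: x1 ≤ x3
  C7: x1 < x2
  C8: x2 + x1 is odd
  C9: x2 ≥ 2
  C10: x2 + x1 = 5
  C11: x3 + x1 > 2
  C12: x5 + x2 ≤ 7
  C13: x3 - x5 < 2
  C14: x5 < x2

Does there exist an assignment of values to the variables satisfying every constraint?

One satisfying assignment is x1 = 2, x2 = 3, x3 = 2, x4 = 5, x5 = 2.
For the less obvious constraints — constraint 1: x2 + x3 = 5; constraint 2: x3 - x5 = 0; constraint 4: x4 + x5 = 7 — and the others hold by inspection.

Satisfiable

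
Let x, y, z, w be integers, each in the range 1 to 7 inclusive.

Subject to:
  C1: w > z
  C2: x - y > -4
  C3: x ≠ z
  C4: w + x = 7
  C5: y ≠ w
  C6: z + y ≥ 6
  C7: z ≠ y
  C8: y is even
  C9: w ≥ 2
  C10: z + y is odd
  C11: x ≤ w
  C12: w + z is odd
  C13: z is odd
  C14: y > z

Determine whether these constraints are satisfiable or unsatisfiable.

Satisfiable

The assignment x = 3, y = 6, z = 1, w = 4 works:
  constraint 2 holds since x - y = -3.
  constraint 4 holds since w + x = 7.
  constraint 6 holds since z + y = 7.
The rest check out directly.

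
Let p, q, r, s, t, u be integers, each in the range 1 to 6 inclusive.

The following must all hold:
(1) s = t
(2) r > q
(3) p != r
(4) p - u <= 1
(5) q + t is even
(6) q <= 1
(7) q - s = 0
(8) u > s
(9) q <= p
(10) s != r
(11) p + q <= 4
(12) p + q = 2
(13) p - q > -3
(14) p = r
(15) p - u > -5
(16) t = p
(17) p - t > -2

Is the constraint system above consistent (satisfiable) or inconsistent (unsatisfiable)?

From constraints 1, 14, and 16, s = t = p = r, so s = r. But constraint 10 says s ≠ r. Contradiction.

Unsatisfiable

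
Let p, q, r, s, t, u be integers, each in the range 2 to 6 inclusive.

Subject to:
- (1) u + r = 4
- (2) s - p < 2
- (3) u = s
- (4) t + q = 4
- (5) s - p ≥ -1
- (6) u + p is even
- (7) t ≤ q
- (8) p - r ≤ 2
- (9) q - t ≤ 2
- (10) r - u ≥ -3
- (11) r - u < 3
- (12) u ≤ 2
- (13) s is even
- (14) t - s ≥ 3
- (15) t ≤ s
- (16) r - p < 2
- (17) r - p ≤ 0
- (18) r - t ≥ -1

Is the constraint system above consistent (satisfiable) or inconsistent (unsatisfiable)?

Unsatisfiable

Constraints 5, 14, 17, and 18 give s − p ≥ -1, p − r ≥ 0, r − t ≥ -1, t − s ≥ 3.
Adding all 4 inequalities: the left sides telescope to 0, and the right sides sum to (-1) + 0 + (-1) + 3 = 1. So 0 ≥ 1, which is false.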